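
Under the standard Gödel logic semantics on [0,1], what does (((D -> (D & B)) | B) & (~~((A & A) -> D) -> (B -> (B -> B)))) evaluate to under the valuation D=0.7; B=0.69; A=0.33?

(D & B) = min(0.7, 0.69) = 0.69
(D -> (D & B)): 0.7 > 0.69, so result = 0.69
((D -> (D & B)) | B) = max(0.69, 0.69) = 0.69
(A & A) = min(0.33, 0.33) = 0.33
((A & A) -> D): 0.33 ≤ 0.7, so result = 1
~((A & A) -> D): Gödel ¬ of 1 = 0 (operand ≠ 0)
~~((A & A) -> D): Gödel ¬ of 0 = 1 (operand is 0)
(B -> B): 0.69 ≤ 0.69, so result = 1
(B -> (B -> B)): 0.69 ≤ 1, so result = 1
(~~((A & A) -> D) -> (B -> (B -> B))): 1 ≤ 1, so result = 1
(((D -> (D & B)) | B) & (~~((A & A) -> D) -> (B -> (B -> B)))) = min(0.69, 1) = 0.69

0.69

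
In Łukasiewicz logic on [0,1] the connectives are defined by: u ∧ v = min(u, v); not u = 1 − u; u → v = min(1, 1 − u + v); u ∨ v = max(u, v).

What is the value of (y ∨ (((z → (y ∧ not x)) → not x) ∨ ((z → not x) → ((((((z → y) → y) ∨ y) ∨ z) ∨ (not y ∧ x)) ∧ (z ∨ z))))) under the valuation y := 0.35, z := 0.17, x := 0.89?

not x: Łukasiewicz ¬ gives 1 − 0.89 = 0.11
(y ∧ not x) = min(0.35, 0.11) = 0.11
(z → (y ∧ not x)): min(1, 1 − 0.17 + 0.11) = 0.94
not x: Łukasiewicz ¬ gives 1 − 0.89 = 0.11
((z → (y ∧ not x)) → not x): min(1, 1 − 0.94 + 0.11) = 0.17
not x: Łukasiewicz ¬ gives 1 − 0.89 = 0.11
(z → not x): min(1, 1 − 0.17 + 0.11) = 0.94
(z → y): min(1, 1 − 0.17 + 0.35) = 1
((z → y) → y): min(1, 1 − 1 + 0.35) = 0.35
(((z → y) → y) ∨ y) = max(0.35, 0.35) = 0.35
((((z → y) → y) ∨ y) ∨ z) = max(0.35, 0.17) = 0.35
not y: Łukasiewicz ¬ gives 1 − 0.35 = 0.65
(not y ∧ x) = min(0.65, 0.89) = 0.65
(((((z → y) → y) ∨ y) ∨ z) ∨ (not y ∧ x)) = max(0.35, 0.65) = 0.65
(z ∨ z) = max(0.17, 0.17) = 0.17
((((((z → y) → y) ∨ y) ∨ z) ∨ (not y ∧ x)) ∧ (z ∨ z)) = min(0.65, 0.17) = 0.17
((z → not x) → ((((((z → y) → y) ∨ y) ∨ z) ∨ (not y ∧ x)) ∧ (z ∨ z))): min(1, 1 − 0.94 + 0.17) = 0.23
(((z → (y ∧ not x)) → not x) ∨ ((z → not x) → ((((((z → y) → y) ∨ y) ∨ z) ∨ (not y ∧ x)) ∧ (z ∨ z)))) = max(0.17, 0.23) = 0.23
(y ∨ (((z → (y ∧ not x)) → not x) ∨ ((z → not x) → ((((((z → y) → y) ∨ y) ∨ z) ∨ (not y ∧ x)) ∧ (z ∨ z))))) = max(0.35, 0.23) = 0.35

0.35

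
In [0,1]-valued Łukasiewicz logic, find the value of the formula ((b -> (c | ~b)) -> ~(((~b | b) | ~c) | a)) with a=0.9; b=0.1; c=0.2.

~b: Łukasiewicz ¬ gives 1 − 0.1 = 0.9
(c | ~b) = max(0.2, 0.9) = 0.9
(b -> (c | ~b)): min(1, 1 − 0.1 + 0.9) = 1
~b: Łukasiewicz ¬ gives 1 − 0.1 = 0.9
(~b | b) = max(0.9, 0.1) = 0.9
~c: Łukasiewicz ¬ gives 1 − 0.2 = 0.8
((~b | b) | ~c) = max(0.9, 0.8) = 0.9
(((~b | b) | ~c) | a) = max(0.9, 0.9) = 0.9
~(((~b | b) | ~c) | a): Łukasiewicz ¬ gives 1 − 0.9 = 0.1
((b -> (c | ~b)) -> ~(((~b | b) | ~c) | a)): min(1, 1 − 1 + 0.1) = 0.1

0.10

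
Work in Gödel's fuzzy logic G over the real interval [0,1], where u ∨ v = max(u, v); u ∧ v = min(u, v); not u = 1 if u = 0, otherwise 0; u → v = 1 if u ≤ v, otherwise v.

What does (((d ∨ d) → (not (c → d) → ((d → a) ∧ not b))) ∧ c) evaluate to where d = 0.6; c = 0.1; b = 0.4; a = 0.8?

(d ∨ d) = max(0.6, 0.6) = 0.6
(c → d): 0.1 ≤ 0.6, so result = 1
not (c → d): Gödel ¬ of 1 = 0 (operand ≠ 0)
(d → a): 0.6 ≤ 0.8, so result = 1
not b: Gödel ¬ of 0.4 = 0 (operand ≠ 0)
((d → a) ∧ not b) = min(1, 0) = 0
(not (c → d) → ((d → a) ∧ not b)): 0 ≤ 0, so result = 1
((d ∨ d) → (not (c → d) → ((d → a) ∧ not b))): 0.6 ≤ 1, so result = 1
(((d ∨ d) → (not (c → d) → ((d → a) ∧ not b))) ∧ c) = min(1, 0.1) = 0.1

0.10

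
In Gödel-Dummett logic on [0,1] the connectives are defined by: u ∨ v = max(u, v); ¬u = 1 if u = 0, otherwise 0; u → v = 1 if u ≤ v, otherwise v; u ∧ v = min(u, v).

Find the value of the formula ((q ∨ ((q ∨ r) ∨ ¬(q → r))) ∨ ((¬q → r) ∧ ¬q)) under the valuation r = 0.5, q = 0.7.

0.70

(q ∨ r) = max(0.7, 0.5) = 0.7
(q → r): 0.7 > 0.5, so result = 0.5
¬(q → r): Gödel ¬ of 0.5 = 0 (operand ≠ 0)
((q ∨ r) ∨ ¬(q → r)) = max(0.7, 0) = 0.7
(q ∨ ((q ∨ r) ∨ ¬(q → r))) = max(0.7, 0.7) = 0.7
¬q: Gödel ¬ of 0.7 = 0 (operand ≠ 0)
(¬q → r): 0 ≤ 0.5, so result = 1
¬q: Gödel ¬ of 0.7 = 0 (operand ≠ 0)
((¬q → r) ∧ ¬q) = min(1, 0) = 0
((q ∨ ((q ∨ r) ∨ ¬(q → r))) ∨ ((¬q → r) ∧ ¬q)) = max(0.7, 0) = 0.7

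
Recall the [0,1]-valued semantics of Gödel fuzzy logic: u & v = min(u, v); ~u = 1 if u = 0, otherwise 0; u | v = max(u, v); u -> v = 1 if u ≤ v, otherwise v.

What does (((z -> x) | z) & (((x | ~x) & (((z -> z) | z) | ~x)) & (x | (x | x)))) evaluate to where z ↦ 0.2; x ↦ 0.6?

0.60

(z -> x): 0.2 ≤ 0.6, so result = 1
((z -> x) | z) = max(1, 0.2) = 1
~x: Gödel ¬ of 0.6 = 0 (operand ≠ 0)
(x | ~x) = max(0.6, 0) = 0.6
(z -> z): 0.2 ≤ 0.2, so result = 1
((z -> z) | z) = max(1, 0.2) = 1
~x: Gödel ¬ of 0.6 = 0 (operand ≠ 0)
(((z -> z) | z) | ~x) = max(1, 0) = 1
((x | ~x) & (((z -> z) | z) | ~x)) = min(0.6, 1) = 0.6
(x | x) = max(0.6, 0.6) = 0.6
(x | (x | x)) = max(0.6, 0.6) = 0.6
(((x | ~x) & (((z -> z) | z) | ~x)) & (x | (x | x))) = min(0.6, 0.6) = 0.6
(((z -> x) | z) & (((x | ~x) & (((z -> z) | z) | ~x)) & (x | (x | x)))) = min(1, 0.6) = 0.6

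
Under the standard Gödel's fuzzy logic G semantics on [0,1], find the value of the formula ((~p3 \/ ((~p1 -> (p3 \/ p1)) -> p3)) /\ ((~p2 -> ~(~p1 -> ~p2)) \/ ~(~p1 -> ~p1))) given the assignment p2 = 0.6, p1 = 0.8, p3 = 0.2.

~p3: Gödel ¬ of 0.2 = 0 (operand ≠ 0)
~p1: Gödel ¬ of 0.8 = 0 (operand ≠ 0)
(p3 \/ p1) = max(0.2, 0.8) = 0.8
(~p1 -> (p3 \/ p1)): 0 ≤ 0.8, so result = 1
((~p1 -> (p3 \/ p1)) -> p3): 1 > 0.2, so result = 0.2
(~p3 \/ ((~p1 -> (p3 \/ p1)) -> p3)) = max(0, 0.2) = 0.2
~p2: Gödel ¬ of 0.6 = 0 (operand ≠ 0)
~p1: Gödel ¬ of 0.8 = 0 (operand ≠ 0)
~p2: Gödel ¬ of 0.6 = 0 (operand ≠ 0)
(~p1 -> ~p2): 0 ≤ 0, so result = 1
~(~p1 -> ~p2): Gödel ¬ of 1 = 0 (operand ≠ 0)
(~p2 -> ~(~p1 -> ~p2)): 0 ≤ 0, so result = 1
~p1: Gödel ¬ of 0.8 = 0 (operand ≠ 0)
~p1: Gödel ¬ of 0.8 = 0 (operand ≠ 0)
(~p1 -> ~p1): 0 ≤ 0, so result = 1
~(~p1 -> ~p1): Gödel ¬ of 1 = 0 (operand ≠ 0)
((~p2 -> ~(~p1 -> ~p2)) \/ ~(~p1 -> ~p1)) = max(1, 0) = 1
((~p3 \/ ((~p1 -> (p3 \/ p1)) -> p3)) /\ ((~p2 -> ~(~p1 -> ~p2)) \/ ~(~p1 -> ~p1))) = min(0.2, 1) = 0.2

0.20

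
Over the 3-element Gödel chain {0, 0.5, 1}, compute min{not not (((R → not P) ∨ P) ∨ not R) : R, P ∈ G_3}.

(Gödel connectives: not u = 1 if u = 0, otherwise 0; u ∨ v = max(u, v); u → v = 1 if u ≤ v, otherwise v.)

1.00

Every assignment gives 1. For instance at R = 0, P = 0:
  not P: Gödel ¬ of 0 = 1 (operand is 0)
  (R → not P): 0 ≤ 1, so result = 1
  ((R → not P) ∨ P) = max(1, 0) = 1
  not R: Gödel ¬ of 0 = 1 (operand is 0)
  (((R → not P) ∨ P) ∨ not R) = max(1, 1) = 1
  not (((R → not P) ∨ P) ∨ not R): Gödel ¬ of 1 = 0 (operand ≠ 0)
  not not (((R → not P) ∨ P) ∨ not R): Gödel ¬ of 0 = 1 (operand is 0)
All 9 assignments give value 1 — the formula is a G_3-tautology.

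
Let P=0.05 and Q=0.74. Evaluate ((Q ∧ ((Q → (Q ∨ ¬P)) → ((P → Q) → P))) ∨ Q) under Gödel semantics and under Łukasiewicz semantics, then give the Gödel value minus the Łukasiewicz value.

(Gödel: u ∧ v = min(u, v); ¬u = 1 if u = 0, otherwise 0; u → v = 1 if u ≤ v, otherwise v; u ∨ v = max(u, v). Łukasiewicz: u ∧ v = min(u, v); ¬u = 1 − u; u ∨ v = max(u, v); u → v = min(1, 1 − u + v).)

Gödel evaluation:
  ¬P: Gödel ¬ of 0.05 = 0 (operand ≠ 0)
  (Q ∨ ¬P) = max(0.74, 0) = 0.74
  (Q → (Q ∨ ¬P)): 0.74 ≤ 0.74, so result = 1
  (P → Q): 0.05 ≤ 0.74, so result = 1
  ((P → Q) → P): 1 > 0.05, so result = 0.05
  ((Q → (Q ∨ ¬P)) → ((P → Q) → P)): 1 > 0.05, so result = 0.05
  (Q ∧ ((Q → (Q ∨ ¬P)) → ((P → Q) → P))) = min(0.74, 0.05) = 0.05
  ((Q ∧ ((Q → (Q ∨ ¬P)) → ((P → Q) → P))) ∨ Q) = max(0.05, 0.74) = 0.74
  Gödel value = 0.74
Łukasiewicz evaluation:
  ¬P: Łukasiewicz ¬ gives 1 − 0.05 = 0.95
  (Q ∨ ¬P) = max(0.74, 0.95) = 0.95
  (Q → (Q ∨ ¬P)): min(1, 1 − 0.74 + 0.95) = 1
  (P → Q): min(1, 1 − 0.05 + 0.74) = 1
  ((P → Q) → P): min(1, 1 − 1 + 0.05) = 0.05
  ((Q → (Q ∨ ¬P)) → ((P → Q) → P)): min(1, 1 − 1 + 0.05) = 0.05
  (Q ∧ ((Q → (Q ∨ ¬P)) → ((P → Q) → P))) = min(0.74, 0.05) = 0.05
  ((Q ∧ ((Q → (Q ∨ ¬P)) → ((P → Q) → P))) ∨ Q) = max(0.05, 0.74) = 0.74
  Łukasiewicz value = 0.74
Difference: 0.74 − 0.74 = 0.00

0.00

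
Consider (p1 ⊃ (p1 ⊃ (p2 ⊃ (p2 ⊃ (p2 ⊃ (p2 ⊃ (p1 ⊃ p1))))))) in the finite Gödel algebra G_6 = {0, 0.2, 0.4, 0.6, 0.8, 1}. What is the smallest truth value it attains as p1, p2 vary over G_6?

Every assignment gives 1. For instance at p1 = 0, p2 = 0:
  (p1 ⊃ p1): 0 ≤ 0, so result = 1
  (p2 ⊃ (p1 ⊃ p1)): 0 ≤ 1, so result = 1
  (p2 ⊃ (p2 ⊃ (p1 ⊃ p1))): 0 ≤ 1, so result = 1
  (p2 ⊃ (p2 ⊃ (p2 ⊃ (p1 ⊃ p1)))): 0 ≤ 1, so result = 1
  (p2 ⊃ (p2 ⊃ (p2 ⊃ (p2 ⊃ (p1 ⊃ p1))))): 0 ≤ 1, so result = 1
  (p1 ⊃ (p2 ⊃ (p2 ⊃ (p2 ⊃ (p2 ⊃ (p1 ⊃ p1)))))): 0 ≤ 1, so result = 1
  (p1 ⊃ (p1 ⊃ (p2 ⊃ (p2 ⊃ (p2 ⊃ (p2 ⊃ (p1 ⊃ p1))))))): 0 ≤ 1, so result = 1
All 36 assignments give value 1 — the formula is a G_6-tautology.

1.00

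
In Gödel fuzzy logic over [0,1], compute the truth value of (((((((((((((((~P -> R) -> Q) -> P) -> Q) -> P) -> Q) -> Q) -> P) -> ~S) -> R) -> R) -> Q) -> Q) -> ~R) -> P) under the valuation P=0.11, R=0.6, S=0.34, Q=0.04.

1.00

~P: Gödel ¬ of 0.11 = 0 (operand ≠ 0)
(~P -> R): 0 ≤ 0.6, so result = 1
((~P -> R) -> Q): 1 > 0.04, so result = 0.04
(((~P -> R) -> Q) -> P): 0.04 ≤ 0.11, so result = 1
((((~P -> R) -> Q) -> P) -> Q): 1 > 0.04, so result = 0.04
(((((~P -> R) -> Q) -> P) -> Q) -> P): 0.04 ≤ 0.11, so result = 1
((((((~P -> R) -> Q) -> P) -> Q) -> P) -> Q): 1 > 0.04, so result = 0.04
(((((((~P -> R) -> Q) -> P) -> Q) -> P) -> Q) -> Q): 0.04 ≤ 0.04, so result = 1
((((((((~P -> R) -> Q) -> P) -> Q) -> P) -> Q) -> Q) -> P): 1 > 0.11, so result = 0.11
~S: Gödel ¬ of 0.34 = 0 (operand ≠ 0)
(((((((((~P -> R) -> Q) -> P) -> Q) -> P) -> Q) -> Q) -> P) -> ~S): 0.11 > 0, so result = 0
((((((((((~P -> R) -> Q) -> P) -> Q) -> P) -> Q) -> Q) -> P) -> ~S) -> R): 0 ≤ 0.6, so result = 1
(((((((((((~P -> R) -> Q) -> P) -> Q) -> P) -> Q) -> Q) -> P) -> ~S) -> R) -> R): 1 > 0.6, so result = 0.6
((((((((((((~P -> R) -> Q) -> P) -> Q) -> P) -> Q) -> Q) -> P) -> ~S) -> R) -> R) -> Q): 0.6 > 0.04, so result = 0.04
(((((((((((((~P -> R) -> Q) -> P) -> Q) -> P) -> Q) -> Q) -> P) -> ~S) -> R) -> R) -> Q) -> Q): 0.04 ≤ 0.04, so result = 1
~R: Gödel ¬ of 0.6 = 0 (operand ≠ 0)
((((((((((((((~P -> R) -> Q) -> P) -> Q) -> P) -> Q) -> Q) -> P) -> ~S) -> R) -> R) -> Q) -> Q) -> ~R): 1 > 0, so result = 0
(((((((((((((((~P -> R) -> Q) -> P) -> Q) -> P) -> Q) -> Q) -> P) -> ~S) -> R) -> R) -> Q) -> Q) -> ~R) -> P): 0 ≤ 0.11, so result = 1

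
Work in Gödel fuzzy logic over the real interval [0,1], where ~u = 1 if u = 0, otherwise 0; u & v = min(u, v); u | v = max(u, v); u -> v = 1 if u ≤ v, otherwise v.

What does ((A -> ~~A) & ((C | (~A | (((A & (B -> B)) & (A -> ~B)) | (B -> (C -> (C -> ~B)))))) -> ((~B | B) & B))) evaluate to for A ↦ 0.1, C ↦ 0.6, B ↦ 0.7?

1.00

~A: Gödel ¬ of 0.1 = 0 (operand ≠ 0)
~~A: Gödel ¬ of 0 = 1 (operand is 0)
(A -> ~~A): 0.1 ≤ 1, so result = 1
~A: Gödel ¬ of 0.1 = 0 (operand ≠ 0)
(B -> B): 0.7 ≤ 0.7, so result = 1
(A & (B -> B)) = min(0.1, 1) = 0.1
~B: Gödel ¬ of 0.7 = 0 (operand ≠ 0)
(A -> ~B): 0.1 > 0, so result = 0
((A & (B -> B)) & (A -> ~B)) = min(0.1, 0) = 0
~B: Gödel ¬ of 0.7 = 0 (operand ≠ 0)
(C -> ~B): 0.6 > 0, so result = 0
(C -> (C -> ~B)): 0.6 > 0, so result = 0
(B -> (C -> (C -> ~B))): 0.7 > 0, so result = 0
(((A & (B -> B)) & (A -> ~B)) | (B -> (C -> (C -> ~B)))) = max(0, 0) = 0
(~A | (((A & (B -> B)) & (A -> ~B)) | (B -> (C -> (C -> ~B))))) = max(0, 0) = 0
(C | (~A | (((A & (B -> B)) & (A -> ~B)) | (B -> (C -> (C -> ~B)))))) = max(0.6, 0) = 0.6
~B: Gödel ¬ of 0.7 = 0 (operand ≠ 0)
(~B | B) = max(0, 0.7) = 0.7
((~B | B) & B) = min(0.7, 0.7) = 0.7
((C | (~A | (((A & (B -> B)) & (A -> ~B)) | (B -> (C -> (C -> ~B)))))) -> ((~B | B) & B)): 0.6 ≤ 0.7, so result = 1
((A -> ~~A) & ((C | (~A | (((A & (B -> B)) & (A -> ~B)) | (B -> (C -> (C -> ~B)))))) -> ((~B | B) & B))) = min(1, 1) = 1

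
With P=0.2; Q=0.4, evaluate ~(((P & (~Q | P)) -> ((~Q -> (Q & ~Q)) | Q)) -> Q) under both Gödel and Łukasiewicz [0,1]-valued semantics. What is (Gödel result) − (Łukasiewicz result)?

-0.60

Gödel evaluation:
  ~Q: Gödel ¬ of 0.4 = 0 (operand ≠ 0)
  (~Q | P) = max(0, 0.2) = 0.2
  (P & (~Q | P)) = min(0.2, 0.2) = 0.2
  ~Q: Gödel ¬ of 0.4 = 0 (operand ≠ 0)
  ~Q: Gödel ¬ of 0.4 = 0 (operand ≠ 0)
  (Q & ~Q) = min(0.4, 0) = 0
  (~Q -> (Q & ~Q)): 0 ≤ 0, so result = 1
  ((~Q -> (Q & ~Q)) | Q) = max(1, 0.4) = 1
  ((P & (~Q | P)) -> ((~Q -> (Q & ~Q)) | Q)): 0.2 ≤ 1, so result = 1
  (((P & (~Q | P)) -> ((~Q -> (Q & ~Q)) | Q)) -> Q): 1 > 0.4, so result = 0.4
  ~(((P & (~Q | P)) -> ((~Q -> (Q & ~Q)) | Q)) -> Q): Gödel ¬ of 0.4 = 0 (operand ≠ 0)
  Gödel value = 0
Łukasiewicz evaluation:
  ~Q: Łukasiewicz ¬ gives 1 − 0.4 = 0.6
  (~Q | P) = max(0.6, 0.2) = 0.6
  (P & (~Q | P)) = min(0.2, 0.6) = 0.2
  ~Q: Łukasiewicz ¬ gives 1 − 0.4 = 0.6
  ~Q: Łukasiewicz ¬ gives 1 − 0.4 = 0.6
  (Q & ~Q) = min(0.4, 0.6) = 0.4
  (~Q -> (Q & ~Q)): min(1, 1 − 0.6 + 0.4) = 0.8
  ((~Q -> (Q & ~Q)) | Q) = max(0.8, 0.4) = 0.8
  ((P & (~Q | P)) -> ((~Q -> (Q & ~Q)) | Q)): min(1, 1 − 0.2 + 0.8) = 1
  (((P & (~Q | P)) -> ((~Q -> (Q & ~Q)) | Q)) -> Q): min(1, 1 − 1 + 0.4) = 0.4
  ~(((P & (~Q | P)) -> ((~Q -> (Q & ~Q)) | Q)) -> Q): Łukasiewicz ¬ gives 1 − 0.4 = 0.6
  Łukasiewicz value = 0.6
Difference: 0 − 0.6 = -0.60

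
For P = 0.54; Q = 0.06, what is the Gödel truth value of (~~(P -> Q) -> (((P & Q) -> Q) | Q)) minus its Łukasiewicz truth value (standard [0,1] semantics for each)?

Gödel evaluation:
  (P -> Q): 0.54 > 0.06, so result = 0.06
  ~(P -> Q): Gödel ¬ of 0.06 = 0 (operand ≠ 0)
  ~~(P -> Q): Gödel ¬ of 0 = 1 (operand is 0)
  (P & Q) = min(0.54, 0.06) = 0.06
  ((P & Q) -> Q): 0.06 ≤ 0.06, so result = 1
  (((P & Q) -> Q) | Q) = max(1, 0.06) = 1
  (~~(P -> Q) -> (((P & Q) -> Q) | Q)): 1 ≤ 1, so result = 1
  Gödel value = 1
Łukasiewicz evaluation:
  (P -> Q): min(1, 1 − 0.54 + 0.06) = 0.52
  ~(P -> Q): Łukasiewicz ¬ gives 1 − 0.52 = 0.48
  ~~(P -> Q): Łukasiewicz ¬ gives 1 − 0.48 = 0.52
  (P & Q) = min(0.54, 0.06) = 0.06
  ((P & Q) -> Q): min(1, 1 − 0.06 + 0.06) = 1
  (((P & Q) -> Q) | Q) = max(1, 0.06) = 1
  (~~(P -> Q) -> (((P & Q) -> Q) | Q)): min(1, 1 − 0.52 + 1) = 1
  Łukasiewicz value = 1
Difference: 1 − 1 = 0.00

0.00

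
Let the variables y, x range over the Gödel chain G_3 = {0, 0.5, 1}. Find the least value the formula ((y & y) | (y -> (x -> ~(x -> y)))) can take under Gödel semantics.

The minimum is attained at y = 0.5, x = 0.5:
  (y & y) = min(0.5, 0.5) = 0.5
  (x -> y): 0.5 ≤ 0.5, so result = 1
  ~(x -> y): Gödel ¬ of 1 = 0 (operand ≠ 0)
  (x -> ~(x -> y)): 0.5 > 0, so result = 0
  (y -> (x -> ~(x -> y))): 0.5 > 0, so result = 0
  ((y & y) | (y -> (x -> ~(x -> y)))) = max(0.5, 0) = 0.5
Checking all 9 assignments confirms none give a value below 0.50.

0.50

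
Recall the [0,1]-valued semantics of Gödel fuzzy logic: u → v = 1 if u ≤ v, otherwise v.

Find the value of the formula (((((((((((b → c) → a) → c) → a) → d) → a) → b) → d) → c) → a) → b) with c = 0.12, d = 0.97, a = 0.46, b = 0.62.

(b → c): 0.62 > 0.12, so result = 0.12
((b → c) → a): 0.12 ≤ 0.46, so result = 1
(((b → c) → a) → c): 1 > 0.12, so result = 0.12
((((b → c) → a) → c) → a): 0.12 ≤ 0.46, so result = 1
(((((b → c) → a) → c) → a) → d): 1 > 0.97, so result = 0.97
((((((b → c) → a) → c) → a) → d) → a): 0.97 > 0.46, so result = 0.46
(((((((b → c) → a) → c) → a) → d) → a) → b): 0.46 ≤ 0.62, so result = 1
((((((((b → c) → a) → c) → a) → d) → a) → b) → d): 1 > 0.97, so result = 0.97
(((((((((b → c) → a) → c) → a) → d) → a) → b) → d) → c): 0.97 > 0.12, so result = 0.12
((((((((((b → c) → a) → c) → a) → d) → a) → b) → d) → c) → a): 0.12 ≤ 0.46, so result = 1
(((((((((((b → c) → a) → c) → a) → d) → a) → b) → d) → c) → a) → b): 1 > 0.62, so result = 0.62

0.62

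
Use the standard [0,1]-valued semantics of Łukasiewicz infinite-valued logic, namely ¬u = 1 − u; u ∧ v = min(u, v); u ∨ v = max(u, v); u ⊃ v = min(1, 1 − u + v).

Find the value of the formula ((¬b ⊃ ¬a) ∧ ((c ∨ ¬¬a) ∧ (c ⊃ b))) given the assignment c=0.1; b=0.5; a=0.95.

¬b: Łukasiewicz ¬ gives 1 − 0.5 = 0.5
¬a: Łukasiewicz ¬ gives 1 − 0.95 = 0.05
(¬b ⊃ ¬a): min(1, 1 − 0.5 + 0.05) = 0.55
¬a: Łukasiewicz ¬ gives 1 − 0.95 = 0.05
¬¬a: Łukasiewicz ¬ gives 1 − 0.05 = 0.95
(c ∨ ¬¬a) = max(0.1, 0.95) = 0.95
(c ⊃ b): min(1, 1 − 0.1 + 0.5) = 1
((c ∨ ¬¬a) ∧ (c ⊃ b)) = min(0.95, 1) = 0.95
((¬b ⊃ ¬a) ∧ ((c ∨ ¬¬a) ∧ (c ⊃ b))) = min(0.55, 0.95) = 0.55

0.55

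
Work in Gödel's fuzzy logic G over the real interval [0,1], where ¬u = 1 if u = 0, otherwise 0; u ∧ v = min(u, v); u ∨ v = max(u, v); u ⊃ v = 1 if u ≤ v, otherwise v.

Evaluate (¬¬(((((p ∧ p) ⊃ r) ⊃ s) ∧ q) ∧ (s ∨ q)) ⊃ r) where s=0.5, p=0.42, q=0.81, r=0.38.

0.38

(p ∧ p) = min(0.42, 0.42) = 0.42
((p ∧ p) ⊃ r): 0.42 > 0.38, so result = 0.38
(((p ∧ p) ⊃ r) ⊃ s): 0.38 ≤ 0.5, so result = 1
((((p ∧ p) ⊃ r) ⊃ s) ∧ q) = min(1, 0.81) = 0.81
(s ∨ q) = max(0.5, 0.81) = 0.81
(((((p ∧ p) ⊃ r) ⊃ s) ∧ q) ∧ (s ∨ q)) = min(0.81, 0.81) = 0.81
¬(((((p ∧ p) ⊃ r) ⊃ s) ∧ q) ∧ (s ∨ q)): Gödel ¬ of 0.81 = 0 (operand ≠ 0)
¬¬(((((p ∧ p) ⊃ r) ⊃ s) ∧ q) ∧ (s ∨ q)): Gödel ¬ of 0 = 1 (operand is 0)
(¬¬(((((p ∧ p) ⊃ r) ⊃ s) ∧ q) ∧ (s ∨ q)) ⊃ r): 1 > 0.38, so result = 0.38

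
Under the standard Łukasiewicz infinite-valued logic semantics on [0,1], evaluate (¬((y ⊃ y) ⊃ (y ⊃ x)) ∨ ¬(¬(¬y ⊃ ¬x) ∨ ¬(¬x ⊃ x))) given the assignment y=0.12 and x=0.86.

(y ⊃ y): min(1, 1 − 0.12 + 0.12) = 1
(y ⊃ x): min(1, 1 − 0.12 + 0.86) = 1
((y ⊃ y) ⊃ (y ⊃ x)): min(1, 1 − 1 + 1) = 1
¬((y ⊃ y) ⊃ (y ⊃ x)): Łukasiewicz ¬ gives 1 − 1 = 0
¬y: Łukasiewicz ¬ gives 1 − 0.12 = 0.88
¬x: Łukasiewicz ¬ gives 1 − 0.86 = 0.14
(¬y ⊃ ¬x): min(1, 1 − 0.88 + 0.14) = 0.26
¬(¬y ⊃ ¬x): Łukasiewicz ¬ gives 1 − 0.26 = 0.74
¬x: Łukasiewicz ¬ gives 1 − 0.86 = 0.14
(¬x ⊃ x): min(1, 1 − 0.14 + 0.86) = 1
¬(¬x ⊃ x): Łukasiewicz ¬ gives 1 − 1 = 0
(¬(¬y ⊃ ¬x) ∨ ¬(¬x ⊃ x)) = max(0.74, 0) = 0.74
¬(¬(¬y ⊃ ¬x) ∨ ¬(¬x ⊃ x)): Łukasiewicz ¬ gives 1 − 0.74 = 0.26
(¬((y ⊃ y) ⊃ (y ⊃ x)) ∨ ¬(¬(¬y ⊃ ¬x) ∨ ¬(¬x ⊃ x))) = max(0, 0.26) = 0.26

0.26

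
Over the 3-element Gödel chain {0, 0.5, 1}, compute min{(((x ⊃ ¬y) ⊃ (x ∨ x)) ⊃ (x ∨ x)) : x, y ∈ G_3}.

The minimum is attained at x = 0.5, y = 0.5:
  ¬y: Gödel ¬ of 0.5 = 0 (operand ≠ 0)
  (x ⊃ ¬y): 0.5 > 0, so result = 0
  (x ∨ x) = max(0.5, 0.5) = 0.5
  ((x ⊃ ¬y) ⊃ (x ∨ x)): 0 ≤ 0.5, so result = 1
  (x ∨ x) = max(0.5, 0.5) = 0.5
  (((x ⊃ ¬y) ⊃ (x ∨ x)) ⊃ (x ∨ x)): 1 > 0.5, so result = 0.5
Checking all 9 assignments confirms none give a value below 0.50.

0.50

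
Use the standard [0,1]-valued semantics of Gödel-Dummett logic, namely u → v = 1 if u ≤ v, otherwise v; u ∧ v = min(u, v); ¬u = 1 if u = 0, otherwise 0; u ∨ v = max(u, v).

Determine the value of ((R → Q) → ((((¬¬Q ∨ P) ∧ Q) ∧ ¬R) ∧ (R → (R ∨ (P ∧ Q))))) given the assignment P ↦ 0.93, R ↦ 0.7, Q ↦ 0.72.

(R → Q): 0.7 ≤ 0.72, so result = 1
¬Q: Gödel ¬ of 0.72 = 0 (operand ≠ 0)
¬¬Q: Gödel ¬ of 0 = 1 (operand is 0)
(¬¬Q ∨ P) = max(1, 0.93) = 1
((¬¬Q ∨ P) ∧ Q) = min(1, 0.72) = 0.72
¬R: Gödel ¬ of 0.7 = 0 (operand ≠ 0)
(((¬¬Q ∨ P) ∧ Q) ∧ ¬R) = min(0.72, 0) = 0
(P ∧ Q) = min(0.93, 0.72) = 0.72
(R ∨ (P ∧ Q)) = max(0.7, 0.72) = 0.72
(R → (R ∨ (P ∧ Q))): 0.7 ≤ 0.72, so result = 1
((((¬¬Q ∨ P) ∧ Q) ∧ ¬R) ∧ (R → (R ∨ (P ∧ Q)))) = min(0, 1) = 0
((R → Q) → ((((¬¬Q ∨ P) ∧ Q) ∧ ¬R) ∧ (R → (R ∨ (P ∧ Q))))): 1 > 0, so result = 0

0.00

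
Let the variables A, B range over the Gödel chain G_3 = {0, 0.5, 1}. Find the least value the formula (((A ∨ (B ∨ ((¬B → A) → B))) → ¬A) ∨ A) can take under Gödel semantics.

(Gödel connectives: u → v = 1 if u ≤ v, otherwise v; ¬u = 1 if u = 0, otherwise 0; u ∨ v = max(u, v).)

0.50

The minimum is attained at A = 0.5, B = 0:
  ¬B: Gödel ¬ of 0 = 1 (operand is 0)
  (¬B → A): 1 > 0.5, so result = 0.5
  ((¬B → A) → B): 0.5 > 0, so result = 0
  (B ∨ ((¬B → A) → B)) = max(0, 0) = 0
  (A ∨ (B ∨ ((¬B → A) → B))) = max(0.5, 0) = 0.5
  ¬A: Gödel ¬ of 0.5 = 0 (operand ≠ 0)
  ((A ∨ (B ∨ ((¬B → A) → B))) → ¬A): 0.5 > 0, so result = 0
  (((A ∨ (B ∨ ((¬B → A) → B))) → ¬A) ∨ A) = max(0, 0.5) = 0.5
Checking all 9 assignments confirms none give a value below 0.50.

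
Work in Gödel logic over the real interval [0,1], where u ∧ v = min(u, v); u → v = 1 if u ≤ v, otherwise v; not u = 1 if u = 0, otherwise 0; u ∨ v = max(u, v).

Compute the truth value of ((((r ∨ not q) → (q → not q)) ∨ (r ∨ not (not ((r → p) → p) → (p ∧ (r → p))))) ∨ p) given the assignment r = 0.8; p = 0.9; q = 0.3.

not q: Gödel ¬ of 0.3 = 0 (operand ≠ 0)
(r ∨ not q) = max(0.8, 0) = 0.8
not q: Gödel ¬ of 0.3 = 0 (operand ≠ 0)
(q → not q): 0.3 > 0, so result = 0
((r ∨ not q) → (q → not q)): 0.8 > 0, so result = 0
(r → p): 0.8 ≤ 0.9, so result = 1
((r → p) → p): 1 > 0.9, so result = 0.9
not ((r → p) → p): Gödel ¬ of 0.9 = 0 (operand ≠ 0)
(r → p): 0.8 ≤ 0.9, so result = 1
(p ∧ (r → p)) = min(0.9, 1) = 0.9
(not ((r → p) → p) → (p ∧ (r → p))): 0 ≤ 0.9, so result = 1
not (not ((r → p) → p) → (p ∧ (r → p))): Gödel ¬ of 1 = 0 (operand ≠ 0)
(r ∨ not (not ((r → p) → p) → (p ∧ (r → p)))) = max(0.8, 0) = 0.8
(((r ∨ not q) → (q → not q)) ∨ (r ∨ not (not ((r → p) → p) → (p ∧ (r → p))))) = max(0, 0.8) = 0.8
((((r ∨ not q) → (q → not q)) ∨ (r ∨ not (not ((r → p) → p) → (p ∧ (r → p))))) ∨ p) = max(0.8, 0.9) = 0.9

0.90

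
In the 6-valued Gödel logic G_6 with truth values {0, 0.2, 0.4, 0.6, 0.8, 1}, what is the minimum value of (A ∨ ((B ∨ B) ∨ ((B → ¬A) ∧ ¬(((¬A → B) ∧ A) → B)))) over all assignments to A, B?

0.00

The minimum is attained at A = 0, B = 0:
  (B ∨ B) = max(0, 0) = 0
  ¬A: Gödel ¬ of 0 = 1 (operand is 0)
  (B → ¬A): 0 ≤ 1, so result = 1
  ¬A: Gödel ¬ of 0 = 1 (operand is 0)
  (¬A → B): 1 > 0, so result = 0
  ((¬A → B) ∧ A) = min(0, 0) = 0
  (((¬A → B) ∧ A) → B): 0 ≤ 0, so result = 1
  ¬(((¬A → B) ∧ A) → B): Gödel ¬ of 1 = 0 (operand ≠ 0)
  ((B → ¬A) ∧ ¬(((¬A → B) ∧ A) → B)) = min(1, 0) = 0
  ((B ∨ B) ∨ ((B → ¬A) ∧ ¬(((¬A → B) ∧ A) → B))) = max(0, 0) = 0
  (A ∨ ((B ∨ B) ∨ ((B → ¬A) ∧ ¬(((¬A → B) ∧ A) → B)))) = max(0, 0) = 0
Checking all 36 assignments confirms none give a value below 0.00.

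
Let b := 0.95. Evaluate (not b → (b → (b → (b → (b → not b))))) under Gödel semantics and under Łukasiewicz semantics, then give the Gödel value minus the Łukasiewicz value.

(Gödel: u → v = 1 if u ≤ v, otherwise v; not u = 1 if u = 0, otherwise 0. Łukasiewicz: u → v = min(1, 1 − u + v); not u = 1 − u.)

Gödel evaluation:
  not b: Gödel ¬ of 0.95 = 0 (operand ≠ 0)
  not b: Gödel ¬ of 0.95 = 0 (operand ≠ 0)
  (b → not b): 0.95 > 0, so result = 0
  (b → (b → not b)): 0.95 > 0, so result = 0
  (b → (b → (b → not b))): 0.95 > 0, so result = 0
  (b → (b → (b → (b → not b)))): 0.95 > 0, so result = 0
  (not b → (b → (b → (b → (b → not b))))): 0 ≤ 0, so result = 1
  Gödel value = 1
Łukasiewicz evaluation:
  not b: Łukasiewicz ¬ gives 1 − 0.95 = 0.05
  not b: Łukasiewicz ¬ gives 1 − 0.95 = 0.05
  (b → not b): min(1, 1 − 0.95 + 0.05) = 0.1
  (b → (b → not b)): min(1, 1 − 0.95 + 0.1) = 0.15
  (b → (b → (b → not b))): min(1, 1 − 0.95 + 0.15) = 0.2
  (b → (b → (b → (b → not b)))): min(1, 1 − 0.95 + 0.2) = 0.25
  (not b → (b → (b → (b → (b → not b))))): min(1, 1 − 0.05 + 0.25) = 1
  Łukasiewicz value = 1
Difference: 1 − 1 = 0.00

0.00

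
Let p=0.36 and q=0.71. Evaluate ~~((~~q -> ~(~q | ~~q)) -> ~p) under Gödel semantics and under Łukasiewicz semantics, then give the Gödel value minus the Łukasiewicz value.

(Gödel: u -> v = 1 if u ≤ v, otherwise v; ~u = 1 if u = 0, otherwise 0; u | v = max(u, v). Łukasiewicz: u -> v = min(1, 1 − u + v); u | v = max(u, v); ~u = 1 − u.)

0.00

Gödel evaluation:
  ~q: Gödel ¬ of 0.71 = 0 (operand ≠ 0)
  ~~q: Gödel ¬ of 0 = 1 (operand is 0)
  ~q: Gödel ¬ of 0.71 = 0 (operand ≠ 0)
  ~q: Gödel ¬ of 0.71 = 0 (operand ≠ 0)
  ~~q: Gödel ¬ of 0 = 1 (operand is 0)
  (~q | ~~q) = max(0, 1) = 1
  ~(~q | ~~q): Gödel ¬ of 1 = 0 (operand ≠ 0)
  (~~q -> ~(~q | ~~q)): 1 > 0, so result = 0
  ~p: Gödel ¬ of 0.36 = 0 (operand ≠ 0)
  ((~~q -> ~(~q | ~~q)) -> ~p): 0 ≤ 0, so result = 1
  ~((~~q -> ~(~q | ~~q)) -> ~p): Gödel ¬ of 1 = 0 (operand ≠ 0)
  ~~((~~q -> ~(~q | ~~q)) -> ~p): Gödel ¬ of 0 = 1 (operand is 0)
  Gödel value = 1
Łukasiewicz evaluation:
  ~q: Łukasiewicz ¬ gives 1 − 0.71 = 0.29
  ~~q: Łukasiewicz ¬ gives 1 − 0.29 = 0.71
  ~q: Łukasiewicz ¬ gives 1 − 0.71 = 0.29
  ~q: Łukasiewicz ¬ gives 1 − 0.71 = 0.29
  ~~q: Łukasiewicz ¬ gives 1 − 0.29 = 0.71
  (~q | ~~q) = max(0.29, 0.71) = 0.71
  ~(~q | ~~q): Łukasiewicz ¬ gives 1 − 0.71 = 0.29
  (~~q -> ~(~q | ~~q)): min(1, 1 − 0.71 + 0.29) = 0.58
  ~p: Łukasiewicz ¬ gives 1 − 0.36 = 0.64
  ((~~q -> ~(~q | ~~q)) -> ~p): min(1, 1 − 0.58 + 0.64) = 1
  ~((~~q -> ~(~q | ~~q)) -> ~p): Łukasiewicz ¬ gives 1 − 1 = 0
  ~~((~~q -> ~(~q | ~~q)) -> ~p): Łukasiewicz ¬ gives 1 − 0 = 1
  Łukasiewicz value = 1
Difference: 1 − 1 = 0.00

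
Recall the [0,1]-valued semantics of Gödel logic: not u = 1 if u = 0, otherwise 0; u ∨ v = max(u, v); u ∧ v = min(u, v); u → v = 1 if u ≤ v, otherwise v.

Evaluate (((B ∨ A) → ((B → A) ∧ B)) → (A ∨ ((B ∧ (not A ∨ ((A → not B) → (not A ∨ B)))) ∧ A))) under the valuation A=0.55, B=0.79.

(B ∨ A) = max(0.79, 0.55) = 0.79
(B → A): 0.79 > 0.55, so result = 0.55
((B → A) ∧ B) = min(0.55, 0.79) = 0.55
((B ∨ A) → ((B → A) ∧ B)): 0.79 > 0.55, so result = 0.55
not A: Gödel ¬ of 0.55 = 0 (operand ≠ 0)
not B: Gödel ¬ of 0.79 = 0 (operand ≠ 0)
(A → not B): 0.55 > 0, so result = 0
not A: Gödel ¬ of 0.55 = 0 (operand ≠ 0)
(not A ∨ B) = max(0, 0.79) = 0.79
((A → not B) → (not A ∨ B)): 0 ≤ 0.79, so result = 1
(not A ∨ ((A → not B) → (not A ∨ B))) = max(0, 1) = 1
(B ∧ (not A ∨ ((A → not B) → (not A ∨ B)))) = min(0.79, 1) = 0.79
((B ∧ (not A ∨ ((A → not B) → (not A ∨ B)))) ∧ A) = min(0.79, 0.55) = 0.55
(A ∨ ((B ∧ (not A ∨ ((A → not B) → (not A ∨ B)))) ∧ A)) = max(0.55, 0.55) = 0.55
(((B ∨ A) → ((B → A) ∧ B)) → (A ∨ ((B ∧ (not A ∨ ((A → not B) → (not A ∨ B)))) ∧ A))): 0.55 ≤ 0.55, so result = 1

1.00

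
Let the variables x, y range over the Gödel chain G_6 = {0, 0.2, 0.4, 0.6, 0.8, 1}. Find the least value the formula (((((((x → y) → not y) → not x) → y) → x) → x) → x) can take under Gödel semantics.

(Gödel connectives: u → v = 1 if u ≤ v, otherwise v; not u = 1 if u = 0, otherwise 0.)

The minimum is attained at x = 0, y = 0.2:
  (x → y): 0 ≤ 0.2, so result = 1
  not y: Gödel ¬ of 0.2 = 0 (operand ≠ 0)
  ((x → y) → not y): 1 > 0, so result = 0
  not x: Gödel ¬ of 0 = 1 (operand is 0)
  (((x → y) → not y) → not x): 0 ≤ 1, so result = 1
  ((((x → y) → not y) → not x) → y): 1 > 0.2, so result = 0.2
  (((((x → y) → not y) → not x) → y) → x): 0.2 > 0, so result = 0
  ((((((x → y) → not y) → not x) → y) → x) → x): 0 ≤ 0, so result = 1
  (((((((x → y) → not y) → not x) → y) → x) → x) → x): 1 > 0, so result = 0
Checking all 36 assignments confirms none give a value below 0.00.

0.00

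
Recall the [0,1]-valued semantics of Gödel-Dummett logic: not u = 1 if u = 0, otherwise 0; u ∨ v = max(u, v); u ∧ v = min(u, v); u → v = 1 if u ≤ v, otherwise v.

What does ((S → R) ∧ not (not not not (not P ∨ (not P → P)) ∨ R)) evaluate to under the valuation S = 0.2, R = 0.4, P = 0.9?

0.00

(S → R): 0.2 ≤ 0.4, so result = 1
not P: Gödel ¬ of 0.9 = 0 (operand ≠ 0)
not P: Gödel ¬ of 0.9 = 0 (operand ≠ 0)
(not P → P): 0 ≤ 0.9, so result = 1
(not P ∨ (not P → P)) = max(0, 1) = 1
not (not P ∨ (not P → P)): Gödel ¬ of 1 = 0 (operand ≠ 0)
not not (not P ∨ (not P → P)): Gödel ¬ of 0 = 1 (operand is 0)
not not not (not P ∨ (not P → P)): Gödel ¬ of 1 = 0 (operand ≠ 0)
(not not not (not P ∨ (not P → P)) ∨ R) = max(0, 0.4) = 0.4
not (not not not (not P ∨ (not P → P)) ∨ R): Gödel ¬ of 0.4 = 0 (operand ≠ 0)
((S → R) ∧ not (not not not (not P ∨ (not P → P)) ∨ R)) = min(1, 0) = 0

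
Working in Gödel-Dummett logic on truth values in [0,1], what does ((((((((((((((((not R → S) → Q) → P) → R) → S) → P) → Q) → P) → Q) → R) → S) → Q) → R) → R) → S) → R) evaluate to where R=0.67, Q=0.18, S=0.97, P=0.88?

not R: Gödel ¬ of 0.67 = 0 (operand ≠ 0)
(not R → S): 0 ≤ 0.97, so result = 1
((not R → S) → Q): 1 > 0.18, so result = 0.18
(((not R → S) → Q) → P): 0.18 ≤ 0.88, so result = 1
((((not R → S) → Q) → P) → R): 1 > 0.67, so result = 0.67
(((((not R → S) → Q) → P) → R) → S): 0.67 ≤ 0.97, so result = 1
((((((not R → S) → Q) → P) → R) → S) → P): 1 > 0.88, so result = 0.88
(((((((not R → S) → Q) → P) → R) → S) → P) → Q): 0.88 > 0.18, so result = 0.18
((((((((not R → S) → Q) → P) → R) → S) → P) → Q) → P): 0.18 ≤ 0.88, so result = 1
(((((((((not R → S) → Q) → P) → R) → S) → P) → Q) → P) → Q): 1 > 0.18, so result = 0.18
((((((((((not R → S) → Q) → P) → R) → S) → P) → Q) → P) → Q) → R): 0.18 ≤ 0.67, so result = 1
(((((((((((not R → S) → Q) → P) → R) → S) → P) → Q) → P) → Q) → R) → S): 1 > 0.97, so result = 0.97
((((((((((((not R → S) → Q) → P) → R) → S) → P) → Q) → P) → Q) → R) → S) → Q): 0.97 > 0.18, so result = 0.18
(((((((((((((not R → S) → Q) → P) → R) → S) → P) → Q) → P) → Q) → R) → S) → Q) → R): 0.18 ≤ 0.67, so result = 1
((((((((((((((not R → S) → Q) → P) → R) → S) → P) → Q) → P) → Q) → R) → S) → Q) → R) → R): 1 > 0.67, so result = 0.67
(((((((((((((((not R → S) → Q) → P) → R) → S) → P) → Q) → P) → Q) → R) → S) → Q) → R) → R) → S): 0.67 ≤ 0.97, so result = 1
((((((((((((((((not R → S) → Q) → P) → R) → S) → P) → Q) → P) → Q) → R) → S) → Q) → R) → R) → S) → R): 1 > 0.67, so result = 0.67

0.67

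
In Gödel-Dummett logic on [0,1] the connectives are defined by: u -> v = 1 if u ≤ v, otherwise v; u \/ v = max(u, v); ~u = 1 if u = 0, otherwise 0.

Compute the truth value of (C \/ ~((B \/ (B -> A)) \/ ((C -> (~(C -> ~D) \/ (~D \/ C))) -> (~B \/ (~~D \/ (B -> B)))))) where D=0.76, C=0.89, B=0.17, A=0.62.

(B -> A): 0.17 ≤ 0.62, so result = 1
(B \/ (B -> A)) = max(0.17, 1) = 1
~D: Gödel ¬ of 0.76 = 0 (operand ≠ 0)
(C -> ~D): 0.89 > 0, so result = 0
~(C -> ~D): Gödel ¬ of 0 = 1 (operand is 0)
~D: Gödel ¬ of 0.76 = 0 (operand ≠ 0)
(~D \/ C) = max(0, 0.89) = 0.89
(~(C -> ~D) \/ (~D \/ C)) = max(1, 0.89) = 1
(C -> (~(C -> ~D) \/ (~D \/ C))): 0.89 ≤ 1, so result = 1
~B: Gödel ¬ of 0.17 = 0 (operand ≠ 0)
~D: Gödel ¬ of 0.76 = 0 (operand ≠ 0)
~~D: Gödel ¬ of 0 = 1 (operand is 0)
(B -> B): 0.17 ≤ 0.17, so result = 1
(~~D \/ (B -> B)) = max(1, 1) = 1
(~B \/ (~~D \/ (B -> B))) = max(0, 1) = 1
((C -> (~(C -> ~D) \/ (~D \/ C))) -> (~B \/ (~~D \/ (B -> B)))): 1 ≤ 1, so result = 1
((B \/ (B -> A)) \/ ((C -> (~(C -> ~D) \/ (~D \/ C))) -> (~B \/ (~~D \/ (B -> B))))) = max(1, 1) = 1
~((B \/ (B -> A)) \/ ((C -> (~(C -> ~D) \/ (~D \/ C))) -> (~B \/ (~~D \/ (B -> B))))): Gödel ¬ of 1 = 0 (operand ≠ 0)
(C \/ ~((B \/ (B -> A)) \/ ((C -> (~(C -> ~D) \/ (~D \/ C))) -> (~B \/ (~~D \/ (B -> B)))))) = max(0.89, 0) = 0.89

0.89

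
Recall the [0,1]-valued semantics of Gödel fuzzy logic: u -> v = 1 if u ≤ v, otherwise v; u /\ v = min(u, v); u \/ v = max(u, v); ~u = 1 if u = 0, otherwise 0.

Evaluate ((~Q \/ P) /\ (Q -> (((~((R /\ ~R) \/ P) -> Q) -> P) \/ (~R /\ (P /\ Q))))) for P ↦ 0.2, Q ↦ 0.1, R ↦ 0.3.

~Q: Gödel ¬ of 0.1 = 0 (operand ≠ 0)
(~Q \/ P) = max(0, 0.2) = 0.2
~R: Gödel ¬ of 0.3 = 0 (operand ≠ 0)
(R /\ ~R) = min(0.3, 0) = 0
((R /\ ~R) \/ P) = max(0, 0.2) = 0.2
~((R /\ ~R) \/ P): Gödel ¬ of 0.2 = 0 (operand ≠ 0)
(~((R /\ ~R) \/ P) -> Q): 0 ≤ 0.1, so result = 1
((~((R /\ ~R) \/ P) -> Q) -> P): 1 > 0.2, so result = 0.2
~R: Gödel ¬ of 0.3 = 0 (operand ≠ 0)
(P /\ Q) = min(0.2, 0.1) = 0.1
(~R /\ (P /\ Q)) = min(0, 0.1) = 0
(((~((R /\ ~R) \/ P) -> Q) -> P) \/ (~R /\ (P /\ Q))) = max(0.2, 0) = 0.2
(Q -> (((~((R /\ ~R) \/ P) -> Q) -> P) \/ (~R /\ (P /\ Q)))): 0.1 ≤ 0.2, so result = 1
((~Q \/ P) /\ (Q -> (((~((R /\ ~R) \/ P) -> Q) -> P) \/ (~R /\ (P /\ Q))))) = min(0.2, 1) = 0.2

0.20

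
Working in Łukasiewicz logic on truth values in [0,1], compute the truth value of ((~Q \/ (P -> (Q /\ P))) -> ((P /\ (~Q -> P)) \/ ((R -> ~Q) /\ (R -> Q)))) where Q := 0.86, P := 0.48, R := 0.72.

~Q: Łukasiewicz ¬ gives 1 − 0.86 = 0.14
(Q /\ P) = min(0.86, 0.48) = 0.48
(P -> (Q /\ P)): min(1, 1 − 0.48 + 0.48) = 1
(~Q \/ (P -> (Q /\ P))) = max(0.14, 1) = 1
~Q: Łukasiewicz ¬ gives 1 − 0.86 = 0.14
(~Q -> P): min(1, 1 − 0.14 + 0.48) = 1
(P /\ (~Q -> P)) = min(0.48, 1) = 0.48
~Q: Łukasiewicz ¬ gives 1 − 0.86 = 0.14
(R -> ~Q): min(1, 1 − 0.72 + 0.14) = 0.42
(R -> Q): min(1, 1 − 0.72 + 0.86) = 1
((R -> ~Q) /\ (R -> Q)) = min(0.42, 1) = 0.42
((P /\ (~Q -> P)) \/ ((R -> ~Q) /\ (R -> Q))) = max(0.48, 0.42) = 0.48
((~Q \/ (P -> (Q /\ P))) -> ((P /\ (~Q -> P)) \/ ((R -> ~Q) /\ (R -> Q)))): min(1, 1 − 1 + 0.48) = 0.48

0.48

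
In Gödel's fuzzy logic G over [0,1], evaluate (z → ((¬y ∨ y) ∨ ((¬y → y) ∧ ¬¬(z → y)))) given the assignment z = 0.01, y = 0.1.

1.00

¬y: Gödel ¬ of 0.1 = 0 (operand ≠ 0)
(¬y ∨ y) = max(0, 0.1) = 0.1
¬y: Gödel ¬ of 0.1 = 0 (operand ≠ 0)
(¬y → y): 0 ≤ 0.1, so result = 1
(z → y): 0.01 ≤ 0.1, so result = 1
¬(z → y): Gödel ¬ of 1 = 0 (operand ≠ 0)
¬¬(z → y): Gödel ¬ of 0 = 1 (operand is 0)
((¬y → y) ∧ ¬¬(z → y)) = min(1, 1) = 1
((¬y ∨ y) ∨ ((¬y → y) ∧ ¬¬(z → y))) = max(0.1, 1) = 1
(z → ((¬y ∨ y) ∨ ((¬y → y) ∧ ¬¬(z → y)))): 0.01 ≤ 1, so result = 1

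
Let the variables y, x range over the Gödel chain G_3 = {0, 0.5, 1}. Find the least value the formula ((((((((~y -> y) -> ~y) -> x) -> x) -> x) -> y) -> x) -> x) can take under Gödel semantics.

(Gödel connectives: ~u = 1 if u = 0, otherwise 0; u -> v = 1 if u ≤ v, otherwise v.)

The minimum is attained at y = 0, x = 0.5:
  ~y: Gödel ¬ of 0 = 1 (operand is 0)
  (~y -> y): 1 > 0, so result = 0
  ~y: Gödel ¬ of 0 = 1 (operand is 0)
  ((~y -> y) -> ~y): 0 ≤ 1, so result = 1
  (((~y -> y) -> ~y) -> x): 1 > 0.5, so result = 0.5
  ((((~y -> y) -> ~y) -> x) -> x): 0.5 ≤ 0.5, so result = 1
  (((((~y -> y) -> ~y) -> x) -> x) -> x): 1 > 0.5, so result = 0.5
  ((((((~y -> y) -> ~y) -> x) -> x) -> x) -> y): 0.5 > 0, so result = 0
  (((((((~y -> y) -> ~y) -> x) -> x) -> x) -> y) -> x): 0 ≤ 0.5, so result = 1
  ((((((((~y -> y) -> ~y) -> x) -> x) -> x) -> y) -> x) -> x): 1 > 0.5, so result = 0.5
Checking all 9 assignments confirms none give a value below 0.50.

0.50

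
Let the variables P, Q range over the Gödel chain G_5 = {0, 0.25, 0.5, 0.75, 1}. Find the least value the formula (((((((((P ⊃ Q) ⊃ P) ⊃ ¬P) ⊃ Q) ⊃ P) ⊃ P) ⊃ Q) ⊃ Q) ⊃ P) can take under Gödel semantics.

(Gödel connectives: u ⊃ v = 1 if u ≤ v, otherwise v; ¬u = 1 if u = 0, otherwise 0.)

The minimum is attained at P = 0, Q = 0.25:
  (P ⊃ Q): 0 ≤ 0.25, so result = 1
  ((P ⊃ Q) ⊃ P): 1 > 0, so result = 0
  ¬P: Gödel ¬ of 0 = 1 (operand is 0)
  (((P ⊃ Q) ⊃ P) ⊃ ¬P): 0 ≤ 1, so result = 1
  ((((P ⊃ Q) ⊃ P) ⊃ ¬P) ⊃ Q): 1 > 0.25, so result = 0.25
  (((((P ⊃ Q) ⊃ P) ⊃ ¬P) ⊃ Q) ⊃ P): 0.25 > 0, so result = 0
  ((((((P ⊃ Q) ⊃ P) ⊃ ¬P) ⊃ Q) ⊃ P) ⊃ P): 0 ≤ 0, so result = 1
  (((((((P ⊃ Q) ⊃ P) ⊃ ¬P) ⊃ Q) ⊃ P) ⊃ P) ⊃ Q): 1 > 0.25, so result = 0.25
  ((((((((P ⊃ Q) ⊃ P) ⊃ ¬P) ⊃ Q) ⊃ P) ⊃ P) ⊃ Q) ⊃ Q): 0.25 ≤ 0.25, so result = 1
  (((((((((P ⊃ Q) ⊃ P) ⊃ ¬P) ⊃ Q) ⊃ P) ⊃ P) ⊃ Q) ⊃ Q) ⊃ P): 1 > 0, so result = 0
Checking all 25 assignments confirms none give a value below 0.00.

0.00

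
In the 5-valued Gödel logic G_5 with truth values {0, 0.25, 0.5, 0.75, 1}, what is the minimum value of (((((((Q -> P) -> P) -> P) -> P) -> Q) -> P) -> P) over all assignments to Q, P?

0.25

The minimum is attained at Q = 0, P = 0.25:
  (Q -> P): 0 ≤ 0.25, so result = 1
  ((Q -> P) -> P): 1 > 0.25, so result = 0.25
  (((Q -> P) -> P) -> P): 0.25 ≤ 0.25, so result = 1
  ((((Q -> P) -> P) -> P) -> P): 1 > 0.25, so result = 0.25
  (((((Q -> P) -> P) -> P) -> P) -> Q): 0.25 > 0, so result = 0
  ((((((Q -> P) -> P) -> P) -> P) -> Q) -> P): 0 ≤ 0.25, so result = 1
  (((((((Q -> P) -> P) -> P) -> P) -> Q) -> P) -> P): 1 > 0.25, so result = 0.25
Checking all 25 assignments confirms none give a value below 0.25.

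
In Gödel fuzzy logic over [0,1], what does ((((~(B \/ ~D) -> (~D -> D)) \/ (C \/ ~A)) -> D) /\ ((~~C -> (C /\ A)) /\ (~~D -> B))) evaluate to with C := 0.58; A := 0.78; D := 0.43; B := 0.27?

~D: Gödel ¬ of 0.43 = 0 (operand ≠ 0)
(B \/ ~D) = max(0.27, 0) = 0.27
~(B \/ ~D): Gödel ¬ of 0.27 = 0 (operand ≠ 0)
~D: Gödel ¬ of 0.43 = 0 (operand ≠ 0)
(~D -> D): 0 ≤ 0.43, so result = 1
(~(B \/ ~D) -> (~D -> D)): 0 ≤ 1, so result = 1
~A: Gödel ¬ of 0.78 = 0 (operand ≠ 0)
(C \/ ~A) = max(0.58, 0) = 0.58
((~(B \/ ~D) -> (~D -> D)) \/ (C \/ ~A)) = max(1, 0.58) = 1
(((~(B \/ ~D) -> (~D -> D)) \/ (C \/ ~A)) -> D): 1 > 0.43, so result = 0.43
~C: Gödel ¬ of 0.58 = 0 (operand ≠ 0)
~~C: Gödel ¬ of 0 = 1 (operand is 0)
(C /\ A) = min(0.58, 0.78) = 0.58
(~~C -> (C /\ A)): 1 > 0.58, so result = 0.58
~D: Gödel ¬ of 0.43 = 0 (operand ≠ 0)
~~D: Gödel ¬ of 0 = 1 (operand is 0)
(~~D -> B): 1 > 0.27, so result = 0.27
((~~C -> (C /\ A)) /\ (~~D -> B)) = min(0.58, 0.27) = 0.27
((((~(B \/ ~D) -> (~D -> D)) \/ (C \/ ~A)) -> D) /\ ((~~C -> (C /\ A)) /\ (~~D -> B))) = min(0.43, 0.27) = 0.27

0.27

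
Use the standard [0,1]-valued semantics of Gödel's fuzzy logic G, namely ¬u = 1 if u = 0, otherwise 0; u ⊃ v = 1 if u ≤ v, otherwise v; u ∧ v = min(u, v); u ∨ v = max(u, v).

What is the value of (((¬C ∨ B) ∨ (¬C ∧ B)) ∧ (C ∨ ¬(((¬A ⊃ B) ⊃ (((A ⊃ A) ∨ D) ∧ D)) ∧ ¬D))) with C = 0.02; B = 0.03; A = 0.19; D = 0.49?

0.03

¬C: Gödel ¬ of 0.02 = 0 (operand ≠ 0)
(¬C ∨ B) = max(0, 0.03) = 0.03
¬C: Gödel ¬ of 0.02 = 0 (operand ≠ 0)
(¬C ∧ B) = min(0, 0.03) = 0
((¬C ∨ B) ∨ (¬C ∧ B)) = max(0.03, 0) = 0.03
¬A: Gödel ¬ of 0.19 = 0 (operand ≠ 0)
(¬A ⊃ B): 0 ≤ 0.03, so result = 1
(A ⊃ A): 0.19 ≤ 0.19, so result = 1
((A ⊃ A) ∨ D) = max(1, 0.49) = 1
(((A ⊃ A) ∨ D) ∧ D) = min(1, 0.49) = 0.49
((¬A ⊃ B) ⊃ (((A ⊃ A) ∨ D) ∧ D)): 1 > 0.49, so result = 0.49
¬D: Gödel ¬ of 0.49 = 0 (operand ≠ 0)
(((¬A ⊃ B) ⊃ (((A ⊃ A) ∨ D) ∧ D)) ∧ ¬D) = min(0.49, 0) = 0
¬(((¬A ⊃ B) ⊃ (((A ⊃ A) ∨ D) ∧ D)) ∧ ¬D): Gödel ¬ of 0 = 1 (operand is 0)
(C ∨ ¬(((¬A ⊃ B) ⊃ (((A ⊃ A) ∨ D) ∧ D)) ∧ ¬D)) = max(0.02, 1) = 1
(((¬C ∨ B) ∨ (¬C ∧ B)) ∧ (C ∨ ¬(((¬A ⊃ B) ⊃ (((A ⊃ A) ∨ D) ∧ D)) ∧ ¬D))) = min(0.03, 1) = 0.03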